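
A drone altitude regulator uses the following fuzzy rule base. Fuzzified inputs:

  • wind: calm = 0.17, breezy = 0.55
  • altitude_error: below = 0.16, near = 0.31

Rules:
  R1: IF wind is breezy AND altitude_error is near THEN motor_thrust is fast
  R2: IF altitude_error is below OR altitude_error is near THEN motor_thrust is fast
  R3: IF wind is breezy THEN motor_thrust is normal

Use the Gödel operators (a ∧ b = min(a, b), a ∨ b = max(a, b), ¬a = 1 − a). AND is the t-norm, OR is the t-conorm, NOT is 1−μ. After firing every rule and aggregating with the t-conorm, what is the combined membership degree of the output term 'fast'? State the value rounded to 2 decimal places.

0.31

R1: breezy=0.55, near=0.31; AND[min(a, b)] → w = 0.31
R2: below=0.16, near=0.31; OR[max(a, b)] → w = 0.31
R3: breezy=0.55 → w = 0.55
Rules with consequent 'fast': {R1, R2} → strengths 0.31, 0.31
Aggregate via t-conorm [max(a, b)]: 0.31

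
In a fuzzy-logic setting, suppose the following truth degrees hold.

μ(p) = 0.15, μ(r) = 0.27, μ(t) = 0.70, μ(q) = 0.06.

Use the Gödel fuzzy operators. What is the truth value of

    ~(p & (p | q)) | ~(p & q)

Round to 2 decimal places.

0.94

p | q = max(a, b) on (0.15, 0.06) = 0.15
p & (p | q) = min(a, b) on (0.15, 0.15) = 0.15
~(p & (p | q)) = 1 − 0.15 = 0.85
p & q = min(a, b) on (0.15, 0.06) = 0.06
~(p & q) = 1 − 0.06 = 0.94
~(p & (p | q)) | ~(p & q) = max(a, b) on (0.85, 0.94) = 0.94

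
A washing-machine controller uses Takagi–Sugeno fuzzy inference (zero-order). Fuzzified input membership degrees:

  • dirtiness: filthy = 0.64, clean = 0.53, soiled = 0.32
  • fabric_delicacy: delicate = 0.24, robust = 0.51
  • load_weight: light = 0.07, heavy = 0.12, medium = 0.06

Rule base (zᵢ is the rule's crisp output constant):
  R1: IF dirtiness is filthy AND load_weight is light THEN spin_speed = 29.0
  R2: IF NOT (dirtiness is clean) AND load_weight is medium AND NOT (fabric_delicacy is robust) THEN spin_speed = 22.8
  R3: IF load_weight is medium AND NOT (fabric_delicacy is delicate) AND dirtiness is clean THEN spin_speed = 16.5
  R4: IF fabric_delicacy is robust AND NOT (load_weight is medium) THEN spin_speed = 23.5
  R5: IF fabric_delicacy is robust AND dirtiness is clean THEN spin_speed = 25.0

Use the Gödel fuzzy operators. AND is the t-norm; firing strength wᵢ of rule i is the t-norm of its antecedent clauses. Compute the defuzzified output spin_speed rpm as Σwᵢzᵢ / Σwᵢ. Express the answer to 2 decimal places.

24.07

R1 (z=29.0): filthy=0.64, light=0.07; AND[min(a, b)] → w = 0.07
R2 (z=22.8): ¬clean=1−0.53=0.47, medium=0.06, ¬robust=1−0.51=0.49; AND[min(a, b)] → w = 0.06
R3 (z=16.5): medium=0.06, ¬delicate=1−0.24=0.76, clean=0.53; AND[min(a, b)] → w = 0.06
R4 (z=23.5): robust=0.51, ¬medium=1−0.06=0.94; AND[min(a, b)] → w = 0.51
R5 (z=25.0): robust=0.51, clean=0.53; AND[min(a, b)] → w = 0.51
Weighted average = (0.07·29.0 + 0.06·22.8 + 0.06·16.5 + 0.51·23.5 + 0.51·25.0) / (0.07 + 0.06 + 0.06 + 0.51 + 0.51)
  = 29.1230 / 1.2100 = 24.07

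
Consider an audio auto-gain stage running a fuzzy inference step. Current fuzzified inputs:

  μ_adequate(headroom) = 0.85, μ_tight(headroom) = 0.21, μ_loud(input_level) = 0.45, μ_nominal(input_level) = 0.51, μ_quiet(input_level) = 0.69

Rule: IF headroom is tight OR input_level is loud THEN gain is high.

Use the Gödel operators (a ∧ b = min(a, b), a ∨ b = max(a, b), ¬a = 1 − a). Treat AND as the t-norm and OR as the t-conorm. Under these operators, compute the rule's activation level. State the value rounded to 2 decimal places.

firing strength: tight=0.21, loud=0.45; OR[max(a, b)] → w = 0.45

0.45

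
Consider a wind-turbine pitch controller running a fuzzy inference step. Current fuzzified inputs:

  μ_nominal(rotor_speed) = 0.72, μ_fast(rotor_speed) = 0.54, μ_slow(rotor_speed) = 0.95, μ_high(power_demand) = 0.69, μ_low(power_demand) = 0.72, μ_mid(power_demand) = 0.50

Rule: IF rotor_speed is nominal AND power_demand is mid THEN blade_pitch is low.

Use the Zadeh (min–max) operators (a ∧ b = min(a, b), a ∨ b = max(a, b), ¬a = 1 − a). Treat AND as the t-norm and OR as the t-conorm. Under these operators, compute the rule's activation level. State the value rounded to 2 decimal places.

0.50

firing strength: nominal=0.72, mid=0.50; AND[min(a, b)] → w = 0.50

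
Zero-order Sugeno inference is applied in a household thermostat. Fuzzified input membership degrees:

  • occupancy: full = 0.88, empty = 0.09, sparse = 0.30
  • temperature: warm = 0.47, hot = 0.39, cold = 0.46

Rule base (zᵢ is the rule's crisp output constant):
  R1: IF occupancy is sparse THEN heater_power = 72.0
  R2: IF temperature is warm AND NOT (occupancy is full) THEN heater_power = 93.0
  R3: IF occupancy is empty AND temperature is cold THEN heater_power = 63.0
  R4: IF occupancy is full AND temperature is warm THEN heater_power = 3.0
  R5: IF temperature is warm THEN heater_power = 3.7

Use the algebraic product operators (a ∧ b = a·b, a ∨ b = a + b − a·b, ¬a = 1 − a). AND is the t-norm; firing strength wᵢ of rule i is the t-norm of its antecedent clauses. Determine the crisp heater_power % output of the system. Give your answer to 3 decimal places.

25.311

R1 (z=72.0): sparse=0.30 → w = 0.3000
R2 (z=93.0): warm=0.47, ¬full=1−0.88=0.12; AND[a·b] → w = 0.0564
R3 (z=63.0): empty=0.09, cold=0.46; AND[a·b] → w = 0.0414
R4 (z=3.0): full=0.88, warm=0.47; AND[a·b] → w = 0.4136
R5 (z=3.7): warm=0.47 → w = 0.4700
Weighted average = (0.3000·72.0 + 0.0564·93.0 + 0.0414·63.0 + 0.4136·3.0 + 0.4700·3.7) / (0.3000 + 0.0564 + 0.0414 + 0.4136 + 0.4700)
  = 32.4332 / 1.2814 = 25.311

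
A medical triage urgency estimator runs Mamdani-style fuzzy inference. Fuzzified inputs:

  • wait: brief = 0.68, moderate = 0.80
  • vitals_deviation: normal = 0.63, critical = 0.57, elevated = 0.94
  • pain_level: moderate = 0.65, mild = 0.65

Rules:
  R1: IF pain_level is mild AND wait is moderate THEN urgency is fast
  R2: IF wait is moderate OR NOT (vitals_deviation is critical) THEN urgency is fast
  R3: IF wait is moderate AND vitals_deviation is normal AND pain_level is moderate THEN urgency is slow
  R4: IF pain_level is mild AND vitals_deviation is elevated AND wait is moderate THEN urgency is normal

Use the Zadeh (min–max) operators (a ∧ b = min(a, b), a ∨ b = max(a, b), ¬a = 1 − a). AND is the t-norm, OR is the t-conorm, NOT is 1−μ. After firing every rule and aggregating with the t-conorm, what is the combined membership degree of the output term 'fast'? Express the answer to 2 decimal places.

R1: mild=0.65, moderate=0.80; AND[min(a, b)] → w = 0.65
R2: moderate=0.80, ¬critical=1−0.57=0.43; OR[max(a, b)] → w = 0.80
R3: moderate=0.80, normal=0.63, moderate=0.65; AND[min(a, b)] → w = 0.63
R4: mild=0.65, elevated=0.94, moderate=0.80; AND[min(a, b)] → w = 0.65
Rules with consequent 'fast': {R1, R2} → strengths 0.65, 0.80
Aggregate via t-conorm [max(a, b)]: 0.80

0.80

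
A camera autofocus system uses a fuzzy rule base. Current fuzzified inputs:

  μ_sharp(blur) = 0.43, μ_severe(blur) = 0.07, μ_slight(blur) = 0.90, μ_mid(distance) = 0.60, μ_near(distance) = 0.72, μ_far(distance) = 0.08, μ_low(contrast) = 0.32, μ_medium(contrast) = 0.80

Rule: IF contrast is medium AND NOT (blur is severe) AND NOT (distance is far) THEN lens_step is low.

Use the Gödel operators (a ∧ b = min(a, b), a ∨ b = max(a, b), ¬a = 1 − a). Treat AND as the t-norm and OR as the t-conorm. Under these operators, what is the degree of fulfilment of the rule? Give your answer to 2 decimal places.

firing strength: medium=0.80, ¬severe=1−0.07=0.93, ¬far=1−0.08=0.92; AND[min(a, b)] → w = 0.80

0.80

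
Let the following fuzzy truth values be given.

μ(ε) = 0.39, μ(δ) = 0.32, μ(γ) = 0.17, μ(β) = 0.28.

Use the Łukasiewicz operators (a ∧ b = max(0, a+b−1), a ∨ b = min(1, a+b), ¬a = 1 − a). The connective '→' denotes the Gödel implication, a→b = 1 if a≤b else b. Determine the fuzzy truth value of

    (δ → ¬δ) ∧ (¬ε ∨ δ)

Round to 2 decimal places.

¬δ = 1 − 0.32 = 0.68
δ → ¬δ  [Gödel: 1 if a≤b else b] with a=0.32, b=0.68 → 1.00
¬ε = 1 − 0.39 = 0.61
¬ε ∨ δ = min(1, a+b) on (0.61, 0.32) = 0.93
(δ → ¬δ) ∧ (¬ε ∨ δ) = max(0, a+b−1) on (1.00, 0.93) = 0.93

0.93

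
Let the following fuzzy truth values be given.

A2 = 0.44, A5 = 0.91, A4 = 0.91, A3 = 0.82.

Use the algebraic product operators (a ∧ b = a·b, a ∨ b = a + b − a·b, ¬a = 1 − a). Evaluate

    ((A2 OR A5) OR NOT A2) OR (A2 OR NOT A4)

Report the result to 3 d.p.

0.989

A2 OR A5 = a + b − a·b on (0.4400, 0.9100) = 0.9496
NOT A2 = 1 − 0.4400 = 0.5600
(A2 OR A5) OR NOT A2 = a + b − a·b on (0.9496, 0.5600) = 0.9778
NOT A4 = 1 − 0.9100 = 0.0900
A2 OR NOT A4 = a + b − a·b on (0.4400, 0.0900) = 0.4904
((A2 OR A5) OR NOT A2) OR (A2 OR NOT A4) = a + b − a·b on (0.9778, 0.4904) = 0.9887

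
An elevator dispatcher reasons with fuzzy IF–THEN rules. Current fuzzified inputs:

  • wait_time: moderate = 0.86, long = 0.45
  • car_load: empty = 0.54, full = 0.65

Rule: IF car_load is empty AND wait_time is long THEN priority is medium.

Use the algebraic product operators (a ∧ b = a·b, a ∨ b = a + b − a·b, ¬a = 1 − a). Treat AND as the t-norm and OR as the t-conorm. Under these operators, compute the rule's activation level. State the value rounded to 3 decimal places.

0.243

firing strength: empty=0.54, long=0.45; AND[a·b] → w = 0.2430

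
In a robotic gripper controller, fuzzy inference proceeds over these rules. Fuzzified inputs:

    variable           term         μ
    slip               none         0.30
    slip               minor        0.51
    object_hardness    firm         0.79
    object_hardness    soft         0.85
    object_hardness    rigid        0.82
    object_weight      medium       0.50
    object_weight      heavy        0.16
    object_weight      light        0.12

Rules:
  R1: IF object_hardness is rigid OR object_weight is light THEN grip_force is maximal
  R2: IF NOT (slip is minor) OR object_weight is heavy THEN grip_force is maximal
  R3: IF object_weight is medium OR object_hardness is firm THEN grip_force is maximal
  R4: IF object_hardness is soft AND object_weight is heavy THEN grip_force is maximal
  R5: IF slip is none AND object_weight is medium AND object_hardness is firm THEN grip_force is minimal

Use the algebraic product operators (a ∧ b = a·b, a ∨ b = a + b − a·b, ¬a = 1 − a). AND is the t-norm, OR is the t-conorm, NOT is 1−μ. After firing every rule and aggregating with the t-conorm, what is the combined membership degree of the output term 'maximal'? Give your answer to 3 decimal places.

0.994

R1: rigid=0.82, light=0.12; OR[a + b − a·b] → w = 0.8416
R2: ¬minor=1−0.51=0.49, heavy=0.16; OR[a + b − a·b] → w = 0.5716
R3: medium=0.50, firm=0.79; OR[a + b − a·b] → w = 0.8950
R4: soft=0.85, heavy=0.16; AND[a·b] → w = 0.1360
R5: none=0.30, medium=0.50, firm=0.79; AND[a·b] → w = 0.1185
Rules with consequent 'maximal': {R1, R2, R3, R4} → strengths 0.8416, 0.5716, 0.8950, 0.1360
Aggregate via t-conorm [a + b − a·b]: 0.9938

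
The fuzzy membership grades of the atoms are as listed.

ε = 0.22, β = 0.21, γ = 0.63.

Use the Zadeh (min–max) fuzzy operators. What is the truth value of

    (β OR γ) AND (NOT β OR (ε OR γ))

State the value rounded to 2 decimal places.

β OR γ = max(a, b) on (0.21, 0.63) = 0.63
NOT β = 1 − 0.21 = 0.79
ε OR γ = max(a, b) on (0.22, 0.63) = 0.63
NOT β OR (ε OR γ) = max(a, b) on (0.79, 0.63) = 0.79
(β OR γ) AND (NOT β OR (ε OR γ)) = min(a, b) on (0.63, 0.79) = 0.63

0.63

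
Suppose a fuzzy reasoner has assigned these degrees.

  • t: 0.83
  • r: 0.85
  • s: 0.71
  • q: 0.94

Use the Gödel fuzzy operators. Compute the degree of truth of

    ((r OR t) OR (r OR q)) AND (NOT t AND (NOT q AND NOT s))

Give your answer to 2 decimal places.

r OR t = max(a, b) on (0.85, 0.83) = 0.85
r OR q = max(a, b) on (0.85, 0.94) = 0.94
(r OR t) OR (r OR q) = max(a, b) on (0.85, 0.94) = 0.94
NOT t = 1 − 0.83 = 0.17
NOT q = 1 − 0.94 = 0.06
NOT s = 1 − 0.71 = 0.29
NOT q AND NOT s = min(a, b) on (0.06, 0.29) = 0.06
NOT t AND (NOT q AND NOT s) = min(a, b) on (0.17, 0.06) = 0.06
((r OR t) OR (r OR q)) AND (NOT t AND (NOT q AND NOT s)) = min(a, b) on (0.94, 0.06) = 0.06

0.06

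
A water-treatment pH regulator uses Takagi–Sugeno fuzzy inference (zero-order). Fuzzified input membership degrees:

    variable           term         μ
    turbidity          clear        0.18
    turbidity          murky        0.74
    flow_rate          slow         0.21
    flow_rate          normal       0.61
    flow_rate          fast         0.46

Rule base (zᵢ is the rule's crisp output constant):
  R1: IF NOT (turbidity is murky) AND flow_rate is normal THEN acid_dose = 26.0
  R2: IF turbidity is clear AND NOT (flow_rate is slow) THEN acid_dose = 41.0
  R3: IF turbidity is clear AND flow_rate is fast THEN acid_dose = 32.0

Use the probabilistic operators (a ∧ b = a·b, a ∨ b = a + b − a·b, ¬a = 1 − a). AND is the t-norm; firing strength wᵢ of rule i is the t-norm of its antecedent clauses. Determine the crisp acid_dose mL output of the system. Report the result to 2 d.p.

R1 (z=26.0): ¬murky=1−0.74=0.26, normal=0.61; AND[a·b] → w = 0.1586
R2 (z=41.0): clear=0.18, ¬slow=1−0.21=0.79; AND[a·b] → w = 0.1422
R3 (z=32.0): clear=0.18, fast=0.46; AND[a·b] → w = 0.0828
Weighted average = (0.1586·26.0 + 0.1422·41.0 + 0.0828·32.0) / (0.1586 + 0.1422 + 0.0828)
  = 12.6034 / 0.3836 = 32.86

32.86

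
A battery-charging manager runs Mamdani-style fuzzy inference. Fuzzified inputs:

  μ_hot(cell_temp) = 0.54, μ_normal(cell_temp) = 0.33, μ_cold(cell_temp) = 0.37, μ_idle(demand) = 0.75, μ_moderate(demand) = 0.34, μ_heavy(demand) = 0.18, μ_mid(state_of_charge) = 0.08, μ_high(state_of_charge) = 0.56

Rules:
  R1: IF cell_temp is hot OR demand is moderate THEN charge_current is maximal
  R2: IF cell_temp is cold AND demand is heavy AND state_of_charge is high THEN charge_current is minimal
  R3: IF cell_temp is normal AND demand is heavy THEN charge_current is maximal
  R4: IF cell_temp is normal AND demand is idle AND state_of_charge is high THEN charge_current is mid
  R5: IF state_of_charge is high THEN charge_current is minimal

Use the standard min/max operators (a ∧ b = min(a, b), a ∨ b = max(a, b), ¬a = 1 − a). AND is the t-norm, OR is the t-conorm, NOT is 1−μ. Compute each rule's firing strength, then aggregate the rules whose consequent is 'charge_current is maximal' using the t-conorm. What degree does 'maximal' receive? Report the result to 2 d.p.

R1: hot=0.54, moderate=0.34; OR[max(a, b)] → w = 0.54
R2: cold=0.37, heavy=0.18, high=0.56; AND[min(a, b)] → w = 0.18
R3: normal=0.33, heavy=0.18; AND[min(a, b)] → w = 0.18
R4: normal=0.33, idle=0.75, high=0.56; AND[min(a, b)] → w = 0.33
R5: high=0.56 → w = 0.56
Rules with consequent 'maximal': {R1, R3} → strengths 0.54, 0.18
Aggregate via t-conorm [max(a, b)]: 0.54

0.54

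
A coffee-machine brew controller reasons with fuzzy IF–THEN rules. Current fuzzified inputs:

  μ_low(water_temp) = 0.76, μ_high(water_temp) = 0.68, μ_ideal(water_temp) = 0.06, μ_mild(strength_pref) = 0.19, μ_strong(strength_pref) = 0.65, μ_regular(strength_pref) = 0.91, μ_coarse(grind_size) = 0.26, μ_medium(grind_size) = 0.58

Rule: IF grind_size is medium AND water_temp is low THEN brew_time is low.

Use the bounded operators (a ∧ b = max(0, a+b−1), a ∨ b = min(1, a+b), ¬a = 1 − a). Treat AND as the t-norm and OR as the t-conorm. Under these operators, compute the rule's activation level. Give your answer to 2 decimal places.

0.34

firing strength: medium=0.58, low=0.76; AND[max(0, a+b−1)] → w = 0.34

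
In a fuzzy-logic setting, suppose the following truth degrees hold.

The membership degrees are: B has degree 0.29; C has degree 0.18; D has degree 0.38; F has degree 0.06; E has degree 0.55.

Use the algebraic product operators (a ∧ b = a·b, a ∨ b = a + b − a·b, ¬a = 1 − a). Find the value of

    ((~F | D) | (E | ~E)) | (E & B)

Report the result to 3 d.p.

~F = 1 − 0.0600 = 0.9400
~F | D = a + b − a·b on (0.9400, 0.3800) = 0.9628
~E = 1 − 0.5500 = 0.4500
E | ~E = a + b − a·b on (0.5500, 0.4500) = 0.7525
(~F | D) | (E | ~E) = a + b − a·b on (0.9628, 0.7525) = 0.9908
E & B = a·b on (0.5500, 0.2900) = 0.1595
((~F | D) | (E | ~E)) | (E & B) = a + b − a·b on (0.9908, 0.1595) = 0.9923

0.992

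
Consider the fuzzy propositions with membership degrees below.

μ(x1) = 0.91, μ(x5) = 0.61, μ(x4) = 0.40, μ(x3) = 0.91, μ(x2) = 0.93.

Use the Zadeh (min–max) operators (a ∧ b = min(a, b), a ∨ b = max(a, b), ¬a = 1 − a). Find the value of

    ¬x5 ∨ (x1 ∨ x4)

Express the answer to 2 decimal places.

¬x5 = 1 − 0.61 = 0.39
x1 ∨ x4 = max(a, b) on (0.91, 0.40) = 0.91
¬x5 ∨ (x1 ∨ x4) = max(a, b) on (0.39, 0.91) = 0.91

0.91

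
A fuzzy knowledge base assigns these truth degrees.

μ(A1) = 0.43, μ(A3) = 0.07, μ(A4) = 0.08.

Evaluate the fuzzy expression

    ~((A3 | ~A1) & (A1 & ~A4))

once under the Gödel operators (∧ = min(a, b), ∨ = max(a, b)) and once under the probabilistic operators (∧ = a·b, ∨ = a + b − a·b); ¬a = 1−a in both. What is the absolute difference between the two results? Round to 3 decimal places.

0.193

Under Gödel:
  ~A1 = 1 − 0.43 = 0.57
  A3 | ~A1 = max(a, b) on (0.07, 0.57) = 0.57
  ~A4 = 1 − 0.08 = 0.92
  A1 & ~A4 = min(a, b) on (0.43, 0.92) = 0.43
  (A3 | ~A1) & (A1 & ~A4) = min(a, b) on (0.57, 0.43) = 0.43
  ~((A3 | ~A1) & (A1 & ~A4)) = 1 − 0.43 = 0.57
  → value = 0.5700
Under probabilistic:
  ~A1 = 1 − 0.4300 = 0.5700
  A3 | ~A1 = a + b − a·b on (0.0700, 0.5700) = 0.6001
  ~A4 = 1 − 0.0800 = 0.9200
  A1 & ~A4 = a·b on (0.4300, 0.9200) = 0.3956
  (A3 | ~A1) & (A1 & ~A4) = a·b on (0.6001, 0.3956) = 0.2374
  ~((A3 | ~A1) & (A1 & ~A4)) = 1 − 0.2374 = 0.7626
  → value = 0.7626
|0.5700 − 0.7626| = 0.193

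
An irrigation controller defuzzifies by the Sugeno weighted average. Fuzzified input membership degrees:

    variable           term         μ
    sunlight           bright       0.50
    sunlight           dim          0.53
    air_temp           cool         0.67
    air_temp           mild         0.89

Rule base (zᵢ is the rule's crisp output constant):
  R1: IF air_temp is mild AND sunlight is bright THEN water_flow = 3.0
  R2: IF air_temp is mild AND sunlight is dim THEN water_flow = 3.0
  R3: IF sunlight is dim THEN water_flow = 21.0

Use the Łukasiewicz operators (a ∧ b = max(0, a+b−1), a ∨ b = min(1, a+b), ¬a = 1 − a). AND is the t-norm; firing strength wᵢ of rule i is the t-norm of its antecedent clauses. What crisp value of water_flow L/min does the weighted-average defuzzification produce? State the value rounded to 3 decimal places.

R1 (z=3.0): mild=0.89, bright=0.50; AND[max(0, a+b−1)] → w = 0.39
R2 (z=3.0): mild=0.89, dim=0.53; AND[max(0, a+b−1)] → w = 0.42
R3 (z=21.0): dim=0.53 → w = 0.53
Weighted average = (0.39·3.0 + 0.42·3.0 + 0.53·21.0) / (0.39 + 0.42 + 0.53)
  = 13.5600 / 1.3400 = 10.119

10.119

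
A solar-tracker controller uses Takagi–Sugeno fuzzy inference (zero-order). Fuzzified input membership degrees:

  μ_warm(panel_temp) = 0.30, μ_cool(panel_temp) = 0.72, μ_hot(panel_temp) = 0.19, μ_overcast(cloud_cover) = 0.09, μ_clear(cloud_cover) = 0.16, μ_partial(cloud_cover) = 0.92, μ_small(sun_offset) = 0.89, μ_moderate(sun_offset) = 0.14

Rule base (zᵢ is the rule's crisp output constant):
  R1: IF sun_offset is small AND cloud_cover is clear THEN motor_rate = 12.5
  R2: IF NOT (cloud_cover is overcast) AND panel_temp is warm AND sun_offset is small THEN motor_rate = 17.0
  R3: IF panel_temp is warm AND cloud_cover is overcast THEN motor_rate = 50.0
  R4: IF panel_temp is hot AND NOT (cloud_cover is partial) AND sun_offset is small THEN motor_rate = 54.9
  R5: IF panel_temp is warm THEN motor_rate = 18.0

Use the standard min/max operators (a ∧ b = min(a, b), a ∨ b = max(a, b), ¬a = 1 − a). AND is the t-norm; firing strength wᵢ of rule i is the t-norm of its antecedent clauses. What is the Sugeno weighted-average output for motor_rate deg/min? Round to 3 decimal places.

R1 (z=12.5): small=0.89, clear=0.16; AND[min(a, b)] → w = 0.16
R2 (z=17.0): ¬overcast=1−0.09=0.91, warm=0.30, small=0.89; AND[min(a, b)] → w = 0.30
R3 (z=50.0): warm=0.30, overcast=0.09; AND[min(a, b)] → w = 0.09
R4 (z=54.9): hot=0.19, ¬partial=1−0.92=0.08, small=0.89; AND[min(a, b)] → w = 0.08
R5 (z=18.0): warm=0.30 → w = 0.30
Weighted average = (0.16·12.5 + 0.30·17.0 + 0.09·50.0 + 0.08·54.9 + 0.30·18.0) / (0.16 + 0.30 + 0.09 + 0.08 + 0.30)
  = 21.3920 / 0.9300 = 23.002

23.002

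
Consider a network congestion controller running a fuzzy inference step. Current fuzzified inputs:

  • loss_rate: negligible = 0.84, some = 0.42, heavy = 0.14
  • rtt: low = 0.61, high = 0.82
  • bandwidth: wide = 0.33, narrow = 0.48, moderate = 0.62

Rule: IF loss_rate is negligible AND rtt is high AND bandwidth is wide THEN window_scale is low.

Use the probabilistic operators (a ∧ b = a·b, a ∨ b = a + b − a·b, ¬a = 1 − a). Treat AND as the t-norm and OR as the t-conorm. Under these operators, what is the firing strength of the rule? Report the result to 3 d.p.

0.227

firing strength: negligible=0.84, high=0.82, wide=0.33; AND[a·b] → w = 0.2273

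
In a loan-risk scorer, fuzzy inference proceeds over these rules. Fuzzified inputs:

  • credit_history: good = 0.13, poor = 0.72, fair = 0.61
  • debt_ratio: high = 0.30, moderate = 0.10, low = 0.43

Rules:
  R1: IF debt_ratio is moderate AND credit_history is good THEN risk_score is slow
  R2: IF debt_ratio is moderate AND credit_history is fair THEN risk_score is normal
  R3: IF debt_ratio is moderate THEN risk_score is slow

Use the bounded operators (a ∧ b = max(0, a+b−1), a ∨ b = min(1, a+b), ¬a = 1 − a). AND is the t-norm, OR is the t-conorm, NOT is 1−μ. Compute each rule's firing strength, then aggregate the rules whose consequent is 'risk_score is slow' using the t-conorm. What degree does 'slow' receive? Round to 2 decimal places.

0.10

R1: moderate=0.10, good=0.13; AND[max(0, a+b−1)] → w = 0.00
R2: moderate=0.10, fair=0.61; AND[max(0, a+b−1)] → w = 0.00
R3: moderate=0.10 → w = 0.10
Rules with consequent 'slow': {R1, R3} → strengths 0.00, 0.10
Aggregate via t-conorm [min(1, a+b)]: 0.10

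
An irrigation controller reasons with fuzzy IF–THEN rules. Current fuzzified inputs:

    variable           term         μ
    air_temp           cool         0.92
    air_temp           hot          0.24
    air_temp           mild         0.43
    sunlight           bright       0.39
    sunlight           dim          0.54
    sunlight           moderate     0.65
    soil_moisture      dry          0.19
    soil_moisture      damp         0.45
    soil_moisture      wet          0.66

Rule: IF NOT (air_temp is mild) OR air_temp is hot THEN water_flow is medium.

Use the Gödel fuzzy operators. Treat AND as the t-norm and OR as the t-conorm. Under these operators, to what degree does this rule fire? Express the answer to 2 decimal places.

firing strength: ¬mild=1−0.43=0.57, hot=0.24; OR[max(a, b)] → w = 0.57

0.57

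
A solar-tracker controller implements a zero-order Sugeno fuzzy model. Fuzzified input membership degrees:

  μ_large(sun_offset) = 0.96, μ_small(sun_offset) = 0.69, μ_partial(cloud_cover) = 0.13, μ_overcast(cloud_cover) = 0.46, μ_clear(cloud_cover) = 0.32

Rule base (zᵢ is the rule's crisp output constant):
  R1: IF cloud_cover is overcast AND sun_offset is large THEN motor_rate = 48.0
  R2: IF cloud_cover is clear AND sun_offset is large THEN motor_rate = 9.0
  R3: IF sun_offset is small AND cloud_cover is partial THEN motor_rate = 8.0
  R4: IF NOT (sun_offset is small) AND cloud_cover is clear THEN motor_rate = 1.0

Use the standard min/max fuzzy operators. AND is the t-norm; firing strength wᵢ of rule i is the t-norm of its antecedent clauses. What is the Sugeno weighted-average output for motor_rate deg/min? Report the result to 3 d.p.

21.566

R1 (z=48.0): overcast=0.46, large=0.96; AND[min(a, b)] → w = 0.46
R2 (z=9.0): clear=0.32, large=0.96; AND[min(a, b)] → w = 0.32
R3 (z=8.0): small=0.69, partial=0.13; AND[min(a, b)] → w = 0.13
R4 (z=1.0): ¬small=1−0.69=0.31, clear=0.32; AND[min(a, b)] → w = 0.31
Weighted average = (0.46·48.0 + 0.32·9.0 + 0.13·8.0 + 0.31·1.0) / (0.46 + 0.32 + 0.13 + 0.31)
  = 26.3100 / 1.2200 = 21.566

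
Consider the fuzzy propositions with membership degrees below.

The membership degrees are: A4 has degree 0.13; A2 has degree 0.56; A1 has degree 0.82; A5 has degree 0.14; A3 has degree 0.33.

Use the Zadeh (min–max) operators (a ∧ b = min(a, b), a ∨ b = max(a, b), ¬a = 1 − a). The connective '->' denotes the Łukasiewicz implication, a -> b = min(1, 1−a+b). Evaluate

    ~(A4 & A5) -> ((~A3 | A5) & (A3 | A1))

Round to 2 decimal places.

A4 & A5 = min(a, b) on (0.13, 0.14) = 0.13
~(A4 & A5) = 1 − 0.13 = 0.87
~A3 = 1 − 0.33 = 0.67
~A3 | A5 = max(a, b) on (0.67, 0.14) = 0.67
A3 | A1 = max(a, b) on (0.33, 0.82) = 0.82
(~A3 | A5) & (A3 | A1) = min(a, b) on (0.67, 0.82) = 0.67
~(A4 & A5) -> ((~A3 | A5) & (A3 | A1))  [Łukasiewicz: min(1, 1−a+b)] with a=0.87, b=0.67 → 0.80

0.80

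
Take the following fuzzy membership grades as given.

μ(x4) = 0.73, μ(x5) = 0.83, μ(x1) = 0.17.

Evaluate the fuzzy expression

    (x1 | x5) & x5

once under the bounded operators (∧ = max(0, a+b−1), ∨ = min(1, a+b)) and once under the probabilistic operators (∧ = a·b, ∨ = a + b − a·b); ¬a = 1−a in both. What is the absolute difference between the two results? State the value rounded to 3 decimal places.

0.117

Under bounded:
  x1 | x5 = min(1, a+b) on (0.17, 0.83) = 1.00
  (x1 | x5) & x5 = max(0, a+b−1) on (1.00, 0.83) = 0.83
  → value = 0.8300
Under probabilistic:
  x1 | x5 = a + b − a·b on (0.1700, 0.8300) = 0.8589
  (x1 | x5) & x5 = a·b on (0.8589, 0.8300) = 0.7129
  → value = 0.7129
|0.8300 − 0.7129| = 0.117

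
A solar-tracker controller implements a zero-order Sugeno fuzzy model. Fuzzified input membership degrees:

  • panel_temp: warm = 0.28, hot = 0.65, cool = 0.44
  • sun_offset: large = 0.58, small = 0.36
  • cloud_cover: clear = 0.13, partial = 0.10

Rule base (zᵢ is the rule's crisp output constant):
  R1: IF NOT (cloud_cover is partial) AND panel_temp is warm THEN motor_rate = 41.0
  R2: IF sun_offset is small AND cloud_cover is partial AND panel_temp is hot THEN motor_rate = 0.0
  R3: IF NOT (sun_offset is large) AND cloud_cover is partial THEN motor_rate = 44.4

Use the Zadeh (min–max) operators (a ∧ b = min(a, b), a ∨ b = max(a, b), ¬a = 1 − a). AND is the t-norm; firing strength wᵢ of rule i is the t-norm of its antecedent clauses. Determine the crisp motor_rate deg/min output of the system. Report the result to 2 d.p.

R1 (z=41.0): ¬partial=1−0.10=0.90, warm=0.28; AND[min(a, b)] → w = 0.28
R2 (z=0.0): small=0.36, partial=0.10, hot=0.65; AND[min(a, b)] → w = 0.10
R3 (z=44.4): ¬large=1−0.58=0.42, partial=0.10; AND[min(a, b)] → w = 0.10
Weighted average = (0.28·41.0 + 0.10·0.0 + 0.10·44.4) / (0.28 + 0.10 + 0.10)
  = 15.9200 / 0.4800 = 33.17

33.17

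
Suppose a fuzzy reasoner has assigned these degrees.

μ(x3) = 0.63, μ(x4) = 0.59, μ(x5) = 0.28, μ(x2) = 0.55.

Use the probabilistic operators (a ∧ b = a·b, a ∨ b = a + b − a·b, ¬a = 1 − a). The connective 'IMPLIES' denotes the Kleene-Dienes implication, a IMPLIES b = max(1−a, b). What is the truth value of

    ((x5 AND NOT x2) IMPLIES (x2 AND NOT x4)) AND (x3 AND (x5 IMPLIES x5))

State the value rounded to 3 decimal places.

NOT x2 = 1 − 0.5500 = 0.4500
x5 AND NOT x2 = a·b on (0.2800, 0.4500) = 0.1260
NOT x4 = 1 − 0.5900 = 0.4100
x2 AND NOT x4 = a·b on (0.5500, 0.4100) = 0.2255
(x5 AND NOT x2) IMPLIES (x2 AND NOT x4)  [Kleene-Dienes: max(1−a, b)] with a=0.1260, b=0.2255 → 0.8740
x5 IMPLIES x5  [Kleene-Dienes: max(1−a, b)] with a=0.2800, b=0.2800 → 0.7200
x3 AND (x5 IMPLIES x5) = a·b on (0.6300, 0.7200) = 0.4536
((x5 AND NOT x2) IMPLIES (x2 AND NOT x4)) AND (x3 AND (x5 IMPLIES x5)) = a·b on (0.8740, 0.4536) = 0.3964

0.396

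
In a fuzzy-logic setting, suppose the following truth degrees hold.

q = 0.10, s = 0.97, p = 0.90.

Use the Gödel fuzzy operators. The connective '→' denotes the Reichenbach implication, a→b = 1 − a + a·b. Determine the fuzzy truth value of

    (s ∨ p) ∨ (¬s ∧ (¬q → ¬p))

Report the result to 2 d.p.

0.97

s ∨ p = max(a, b) on (0.97, 0.90) = 0.97
¬s = 1 − 0.97 = 0.03
¬q = 1 − 0.10 = 0.90
¬p = 1 − 0.90 = 0.10
¬q → ¬p  [Reichenbach: 1 − a + a·b] with a=0.90, b=0.10 → 0.19
¬s ∧ (¬q → ¬p) = min(a, b) on (0.03, 0.19) = 0.03
(s ∨ p) ∨ (¬s ∧ (¬q → ¬p)) = max(a, b) on (0.97, 0.03) = 0.97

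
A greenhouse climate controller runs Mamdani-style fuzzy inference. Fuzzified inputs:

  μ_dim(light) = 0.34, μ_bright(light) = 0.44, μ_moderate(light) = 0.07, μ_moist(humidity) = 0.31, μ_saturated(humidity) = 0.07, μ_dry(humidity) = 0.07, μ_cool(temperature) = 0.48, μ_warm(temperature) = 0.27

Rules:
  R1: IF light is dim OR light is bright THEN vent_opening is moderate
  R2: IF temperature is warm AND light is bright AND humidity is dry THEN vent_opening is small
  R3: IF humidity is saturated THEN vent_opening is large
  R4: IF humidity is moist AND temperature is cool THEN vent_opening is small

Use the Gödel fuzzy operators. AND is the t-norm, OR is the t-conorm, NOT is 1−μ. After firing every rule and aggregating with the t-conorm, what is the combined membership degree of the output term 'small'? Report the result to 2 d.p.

0.31

R1: dim=0.34, bright=0.44; OR[max(a, b)] → w = 0.44
R2: warm=0.27, bright=0.44, dry=0.07; AND[min(a, b)] → w = 0.07
R3: saturated=0.07 → w = 0.07
R4: moist=0.31, cool=0.48; AND[min(a, b)] → w = 0.31
Rules with consequent 'small': {R2, R4} → strengths 0.07, 0.31
Aggregate via t-conorm [max(a, b)]: 0.31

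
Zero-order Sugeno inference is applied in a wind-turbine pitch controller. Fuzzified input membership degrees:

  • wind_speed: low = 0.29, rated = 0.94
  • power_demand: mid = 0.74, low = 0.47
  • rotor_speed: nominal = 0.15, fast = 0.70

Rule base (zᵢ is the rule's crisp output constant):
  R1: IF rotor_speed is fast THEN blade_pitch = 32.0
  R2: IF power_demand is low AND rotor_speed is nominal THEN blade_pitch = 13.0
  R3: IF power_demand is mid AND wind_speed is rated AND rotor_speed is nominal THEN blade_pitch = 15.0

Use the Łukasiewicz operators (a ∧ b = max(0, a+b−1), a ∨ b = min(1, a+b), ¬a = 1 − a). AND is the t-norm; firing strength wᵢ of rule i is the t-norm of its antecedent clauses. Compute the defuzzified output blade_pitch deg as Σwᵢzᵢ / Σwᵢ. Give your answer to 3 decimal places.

R1 (z=32.0): fast=0.70 → w = 0.70
R2 (z=13.0): low=0.47, nominal=0.15; AND[max(0, a+b−1)] → w = 0.00
R3 (z=15.0): mid=0.74, rated=0.94, nominal=0.15; AND[max(0, a+b−1)] → w = 0.00
Weighted average = (0.70·32.0 + 0.00·13.0 + 0.00·15.0) / (0.70 + 0.00 + 0.00)
  = 22.4000 / 0.7000 = 32.000

32.000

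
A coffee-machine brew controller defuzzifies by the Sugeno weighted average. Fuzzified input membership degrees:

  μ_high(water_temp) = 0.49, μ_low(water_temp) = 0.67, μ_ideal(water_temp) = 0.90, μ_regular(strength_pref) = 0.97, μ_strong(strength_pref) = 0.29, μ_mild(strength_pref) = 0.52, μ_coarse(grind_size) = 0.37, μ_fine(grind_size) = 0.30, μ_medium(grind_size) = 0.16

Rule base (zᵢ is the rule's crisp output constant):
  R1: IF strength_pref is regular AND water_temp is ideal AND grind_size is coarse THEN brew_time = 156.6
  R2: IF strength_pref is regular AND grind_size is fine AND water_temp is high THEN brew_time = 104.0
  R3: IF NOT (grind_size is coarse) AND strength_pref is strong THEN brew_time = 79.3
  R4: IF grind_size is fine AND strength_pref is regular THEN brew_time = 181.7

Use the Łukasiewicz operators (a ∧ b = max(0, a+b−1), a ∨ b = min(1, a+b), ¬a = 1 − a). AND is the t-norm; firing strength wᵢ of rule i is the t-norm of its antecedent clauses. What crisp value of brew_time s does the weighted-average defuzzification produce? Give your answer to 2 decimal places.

R1 (z=156.6): regular=0.97, ideal=0.90, coarse=0.37; AND[max(0, a+b−1)] → w = 0.24
R2 (z=104.0): regular=0.97, fine=0.30, high=0.49; AND[max(0, a+b−1)] → w = 0.00
R3 (z=79.3): ¬coarse=1−0.37=0.63, strong=0.29; AND[max(0, a+b−1)] → w = 0.00
R4 (z=181.7): fine=0.30, regular=0.97; AND[max(0, a+b−1)] → w = 0.27
Weighted average = (0.24·156.6 + 0.00·104.0 + 0.00·79.3 + 0.27·181.7) / (0.24 + 0.00 + 0.00 + 0.27)
  = 86.6430 / 0.5100 = 169.89

169.89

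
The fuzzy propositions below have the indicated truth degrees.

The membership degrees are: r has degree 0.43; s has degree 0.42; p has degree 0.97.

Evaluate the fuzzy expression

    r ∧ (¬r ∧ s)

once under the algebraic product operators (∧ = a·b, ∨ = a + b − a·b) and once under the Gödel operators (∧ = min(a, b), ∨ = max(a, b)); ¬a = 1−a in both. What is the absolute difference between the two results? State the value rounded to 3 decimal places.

Under algebraic product:
  ¬r = 1 − 0.4300 = 0.5700
  ¬r ∧ s = a·b on (0.5700, 0.4200) = 0.2394
  r ∧ (¬r ∧ s) = a·b on (0.4300, 0.2394) = 0.1029
  → value = 0.1029
Under Gödel:
  ¬r = 1 − 0.43 = 0.57
  ¬r ∧ s = min(a, b) on (0.57, 0.42) = 0.42
  r ∧ (¬r ∧ s) = min(a, b) on (0.43, 0.42) = 0.42
  → value = 0.4200
|0.1029 − 0.4200| = 0.317

0.317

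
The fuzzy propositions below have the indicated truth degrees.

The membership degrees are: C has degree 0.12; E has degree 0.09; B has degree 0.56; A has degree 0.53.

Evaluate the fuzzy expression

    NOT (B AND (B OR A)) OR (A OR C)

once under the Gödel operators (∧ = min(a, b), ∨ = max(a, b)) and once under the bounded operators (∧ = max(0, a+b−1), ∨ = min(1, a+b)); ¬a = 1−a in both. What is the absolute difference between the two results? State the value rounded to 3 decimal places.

0.470

Under Gödel:
  B OR A = max(a, b) on (0.56, 0.53) = 0.56
  B AND (B OR A) = min(a, b) on (0.56, 0.56) = 0.56
  NOT (B AND (B OR A)) = 1 − 0.56 = 0.44
  A OR C = max(a, b) on (0.53, 0.12) = 0.53
  NOT (B AND (B OR A)) OR (A OR C) = max(a, b) on (0.44, 0.53) = 0.53
  → value = 0.5300
Under bounded:
  B OR A = min(1, a+b) on (0.56, 0.53) = 1.00
  B AND (B OR A) = max(0, a+b−1) on (0.56, 1.00) = 0.56
  NOT (B AND (B OR A)) = 1 − 0.56 = 0.44
  A OR C = min(1, a+b) on (0.53, 0.12) = 0.65
  NOT (B AND (B OR A)) OR (A OR C) = min(1, a+b) on (0.44, 0.65) = 1.00
  → value = 1.0000
|0.5300 − 1.0000| = 0.470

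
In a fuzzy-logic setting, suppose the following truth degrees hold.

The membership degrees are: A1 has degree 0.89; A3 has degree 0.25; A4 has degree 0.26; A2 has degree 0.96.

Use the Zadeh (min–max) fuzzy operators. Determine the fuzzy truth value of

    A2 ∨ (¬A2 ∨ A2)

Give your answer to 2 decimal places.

¬A2 = 1 − 0.96 = 0.04
¬A2 ∨ A2 = max(a, b) on (0.04, 0.96) = 0.96
A2 ∨ (¬A2 ∨ A2) = max(a, b) on (0.96, 0.96) = 0.96

0.96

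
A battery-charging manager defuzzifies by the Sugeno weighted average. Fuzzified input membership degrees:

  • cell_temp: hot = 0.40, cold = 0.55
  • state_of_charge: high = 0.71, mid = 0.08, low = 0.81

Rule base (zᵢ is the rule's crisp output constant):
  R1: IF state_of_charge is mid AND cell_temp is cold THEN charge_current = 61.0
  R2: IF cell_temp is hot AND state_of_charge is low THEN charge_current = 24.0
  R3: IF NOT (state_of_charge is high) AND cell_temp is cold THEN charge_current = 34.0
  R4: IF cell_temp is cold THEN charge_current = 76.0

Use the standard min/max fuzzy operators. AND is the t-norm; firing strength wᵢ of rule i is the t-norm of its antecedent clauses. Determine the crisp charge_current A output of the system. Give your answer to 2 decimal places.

50.11

R1 (z=61.0): mid=0.08, cold=0.55; AND[min(a, b)] → w = 0.08
R2 (z=24.0): hot=0.40, low=0.81; AND[min(a, b)] → w = 0.40
R3 (z=34.0): ¬high=1−0.71=0.29, cold=0.55; AND[min(a, b)] → w = 0.29
R4 (z=76.0): cold=0.55 → w = 0.55
Weighted average = (0.08·61.0 + 0.40·24.0 + 0.29·34.0 + 0.55·76.0) / (0.08 + 0.40 + 0.29 + 0.55)
  = 66.1400 / 1.3200 = 50.11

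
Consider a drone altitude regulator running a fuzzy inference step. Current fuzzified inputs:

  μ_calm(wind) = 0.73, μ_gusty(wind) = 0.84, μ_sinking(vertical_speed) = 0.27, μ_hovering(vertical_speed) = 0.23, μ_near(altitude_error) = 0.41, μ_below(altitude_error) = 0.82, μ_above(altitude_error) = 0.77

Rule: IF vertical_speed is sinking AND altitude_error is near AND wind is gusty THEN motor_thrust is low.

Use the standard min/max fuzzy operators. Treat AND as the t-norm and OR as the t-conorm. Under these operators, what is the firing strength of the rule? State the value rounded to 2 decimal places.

0.27

firing strength: sinking=0.27, near=0.41, gusty=0.84; AND[min(a, b)] → w = 0.27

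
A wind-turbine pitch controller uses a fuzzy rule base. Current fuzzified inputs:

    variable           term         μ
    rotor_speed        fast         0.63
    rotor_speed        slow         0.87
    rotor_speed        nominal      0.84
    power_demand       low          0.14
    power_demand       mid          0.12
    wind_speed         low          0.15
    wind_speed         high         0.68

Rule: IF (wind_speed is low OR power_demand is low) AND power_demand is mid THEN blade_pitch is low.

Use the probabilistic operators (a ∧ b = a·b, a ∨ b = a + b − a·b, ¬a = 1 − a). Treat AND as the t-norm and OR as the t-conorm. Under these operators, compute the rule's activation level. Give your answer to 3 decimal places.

0.032

firing strength: (low=0.15 OR low=0.14) = 0.2690; AND[a·b] with mid=0.12 → w = 0.0323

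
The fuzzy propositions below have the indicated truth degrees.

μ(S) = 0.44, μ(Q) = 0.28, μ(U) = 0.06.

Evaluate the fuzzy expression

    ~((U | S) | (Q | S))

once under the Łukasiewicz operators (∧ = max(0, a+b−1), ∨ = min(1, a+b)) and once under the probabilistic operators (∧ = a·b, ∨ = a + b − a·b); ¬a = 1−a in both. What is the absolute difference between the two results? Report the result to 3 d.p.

0.212

Under Łukasiewicz:
  U | S = min(1, a+b) on (0.06, 0.44) = 0.50
  Q | S = min(1, a+b) on (0.28, 0.44) = 0.72
  (U | S) | (Q | S) = min(1, a+b) on (0.50, 0.72) = 1.00
  ~((U | S) | (Q | S)) = 1 − 1.00 = 0.00
  → value = 0.0000
Under probabilistic:
  U | S = a + b − a·b on (0.0600, 0.4400) = 0.4736
  Q | S = a + b − a·b on (0.2800, 0.4400) = 0.5968
  (U | S) | (Q | S) = a + b − a·b on (0.4736, 0.5968) = 0.7878
  ~((U | S) | (Q | S)) = 1 − 0.7878 = 0.2122
  → value = 0.2122
|0.0000 − 0.2122| = 0.212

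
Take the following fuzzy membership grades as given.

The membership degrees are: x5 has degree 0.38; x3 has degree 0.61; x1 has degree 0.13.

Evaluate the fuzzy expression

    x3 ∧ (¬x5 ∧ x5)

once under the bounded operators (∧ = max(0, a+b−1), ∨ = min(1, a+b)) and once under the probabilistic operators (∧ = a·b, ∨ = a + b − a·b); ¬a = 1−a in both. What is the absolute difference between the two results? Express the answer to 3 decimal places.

Under bounded:
  ¬x5 = 1 − 0.38 = 0.62
  ¬x5 ∧ x5 = max(0, a+b−1) on (0.62, 0.38) = 0.00
  x3 ∧ (¬x5 ∧ x5) = max(0, a+b−1) on (0.61, 0.00) = 0.00
  → value = 0.0000
Under probabilistic:
  ¬x5 = 1 − 0.3800 = 0.6200
  ¬x5 ∧ x5 = a·b on (0.6200, 0.3800) = 0.2356
  x3 ∧ (¬x5 ∧ x5) = a·b on (0.6100, 0.2356) = 0.1437
  → value = 0.1437
|0.0000 − 0.1437| = 0.144

0.144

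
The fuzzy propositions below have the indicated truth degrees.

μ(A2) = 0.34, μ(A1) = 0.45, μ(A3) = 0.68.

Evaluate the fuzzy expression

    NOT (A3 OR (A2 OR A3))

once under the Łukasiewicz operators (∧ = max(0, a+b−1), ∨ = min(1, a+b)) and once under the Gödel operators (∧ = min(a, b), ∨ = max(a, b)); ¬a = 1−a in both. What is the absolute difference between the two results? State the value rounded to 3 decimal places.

Under Łukasiewicz:
  A2 OR A3 = min(1, a+b) on (0.34, 0.68) = 1.00
  A3 OR (A2 OR A3) = min(1, a+b) on (0.68, 1.00) = 1.00
  NOT (A3 OR (A2 OR A3)) = 1 − 1.00 = 0.00
  → value = 0.0000
Under Gödel:
  A2 OR A3 = max(a, b) on (0.34, 0.68) = 0.68
  A3 OR (A2 OR A3) = max(a, b) on (0.68, 0.68) = 0.68
  NOT (A3 OR (A2 OR A3)) = 1 − 0.68 = 0.32
  → value = 0.3200
|0.0000 − 0.3200| = 0.320

0.320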